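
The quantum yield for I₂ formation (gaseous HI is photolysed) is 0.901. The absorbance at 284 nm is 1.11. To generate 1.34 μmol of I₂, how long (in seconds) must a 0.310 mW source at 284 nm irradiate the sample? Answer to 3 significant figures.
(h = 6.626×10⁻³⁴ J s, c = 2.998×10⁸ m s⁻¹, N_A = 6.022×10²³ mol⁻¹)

t ≈ 2190 s

Product: 1.34 μmol = 1.34×10⁻⁶ mol.
Photons that must be absorbed: 1.34×10⁻⁶ / 0.901 = 1.487×10⁻⁶ mol.
Fraction absorbed: 1 − 10^(−1.11) = 0.9224.
Incident photons needed: 1.487×10⁻⁶ / 0.9224 = 1.612×10⁻⁶ mol.
Photon energy: hc/λ = 6.995×10⁻¹⁹ J; per mole, 4.212×10⁵ J mol⁻¹.
Energy required: 1.612×10⁻⁶ × 4.212×10⁵ = 0.6790 J.
Time: 0.6790 J / 0.00031 W = 2190 s.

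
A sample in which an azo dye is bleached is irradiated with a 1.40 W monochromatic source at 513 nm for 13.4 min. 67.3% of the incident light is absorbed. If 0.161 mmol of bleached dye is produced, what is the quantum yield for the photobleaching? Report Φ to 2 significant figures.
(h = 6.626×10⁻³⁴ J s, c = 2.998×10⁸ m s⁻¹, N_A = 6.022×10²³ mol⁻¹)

Φ = 0.050

Product: 0.161 mmol = 1.61×10⁻⁴ mol.
Photon energy at 513 nm: hc/λ = (6.626×10⁻³⁴)(2.998×10⁸)/(513×10⁻⁹) = 3.872×10⁻¹⁹ J.
Energy delivered: (1.40 W)(804 s) = 1126 J.
Photons incident: 1126 / 3.872×10⁻¹⁹ = 2.908×10²¹, i.e. 2.908×10²¹/6.022×10²³ = 0.004829 mol.
Photons absorbed: 0.673 × 0.004829 = 0.003250 mol.
Φ = 1.61×10⁻⁴ mol / 0.003250 mol photons = 0.050.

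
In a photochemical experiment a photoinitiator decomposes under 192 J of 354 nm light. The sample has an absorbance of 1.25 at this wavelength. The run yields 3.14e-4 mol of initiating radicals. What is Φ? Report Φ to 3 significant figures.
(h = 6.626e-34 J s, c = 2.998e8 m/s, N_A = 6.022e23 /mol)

Photon energy at 354 nm: hc/λ = (6.626e-34)(2.998e8)/(354e-9) = 5.612e-19 J.
Photons incident: 192 / 5.612e-19 = 3.421e20, i.e. 3.421e20/6.022e23 = 5.681e-4 mol.
Fraction absorbed: 1 − 10^(−1.25) = 0.9438.
Photons absorbed: 0.9438 × 5.681e-4 = 5.362e-4 mol.
Φ = 3.14e-4 mol / 5.362e-4 mol photons = 0.586.

Φ = 0.586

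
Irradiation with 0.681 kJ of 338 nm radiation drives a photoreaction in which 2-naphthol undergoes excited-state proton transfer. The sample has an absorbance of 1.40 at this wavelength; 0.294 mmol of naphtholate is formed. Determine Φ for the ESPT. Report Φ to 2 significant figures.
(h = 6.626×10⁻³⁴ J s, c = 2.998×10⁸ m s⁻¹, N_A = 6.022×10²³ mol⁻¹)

Product: 0.294 mmol = 2.94×10⁻⁴ mol.
Photon energy at 338 nm: hc/λ = (6.626×10⁻³⁴)(2.998×10⁸)/(338×10⁻⁹) = 5.877×10⁻¹⁹ J.
Incident energy: 0.681 kJ = 681 J.
Photons incident: 681 / 5.877×10⁻¹⁹ = 1.159×10²¹, i.e. 1.159×10²¹/6.022×10²³ = 0.001925 mol.
Fraction absorbed: 1 − 10^(−1.40) = 0.9602.
Photons absorbed: 0.9602 × 0.001925 = 0.001848 mol.
Φ = 2.94×10⁻⁴ mol / 0.001848 mol photons = 0.16.

Φ = 0.16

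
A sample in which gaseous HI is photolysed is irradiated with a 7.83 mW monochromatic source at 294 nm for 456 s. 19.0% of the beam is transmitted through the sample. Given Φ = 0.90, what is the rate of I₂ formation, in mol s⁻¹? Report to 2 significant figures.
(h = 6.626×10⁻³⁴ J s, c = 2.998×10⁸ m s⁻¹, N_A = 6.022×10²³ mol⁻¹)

1.4×10⁻⁸ mol s⁻¹

Photon energy at 294 nm: hc/λ = (6.626×10⁻³⁴)(2.998×10⁸)/(294×10⁻⁹) = 6.757×10⁻¹⁹ J.
Energy delivered: (7.83 mW)(456 s) = 3.570 J.
Photons incident: 3.570 / 6.757×10⁻¹⁹ = 5.283×10¹⁸, i.e. 5.283×10¹⁸/6.022×10²³ = 8.773×10⁻⁶ mol.
Fraction absorbed: 1 − 19.0/100 = 0.8100.
Photons absorbed: 0.8100 × 8.773×10⁻⁶ = 7.106×10⁻⁶ mol.
Product formed: 0.90 × 7.106×10⁻⁶ = 6.395×10⁻⁶ mol.
Rate: 6.395×10⁻⁶ / 456 s = 1.4×10⁻⁸ mol s⁻¹.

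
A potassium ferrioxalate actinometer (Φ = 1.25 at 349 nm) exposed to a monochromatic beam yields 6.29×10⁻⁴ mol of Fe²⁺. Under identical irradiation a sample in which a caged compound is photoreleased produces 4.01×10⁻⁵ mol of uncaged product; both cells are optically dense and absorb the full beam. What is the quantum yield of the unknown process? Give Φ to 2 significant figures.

Φ = 0.080

Photons absorbed by the actinometer: 6.29×10⁻⁴ / 1.25 = 5.032×10⁻⁴ mol.
Φ(unknown) = 4.01×10⁻⁵ / 5.032×10⁻⁴ = 0.080.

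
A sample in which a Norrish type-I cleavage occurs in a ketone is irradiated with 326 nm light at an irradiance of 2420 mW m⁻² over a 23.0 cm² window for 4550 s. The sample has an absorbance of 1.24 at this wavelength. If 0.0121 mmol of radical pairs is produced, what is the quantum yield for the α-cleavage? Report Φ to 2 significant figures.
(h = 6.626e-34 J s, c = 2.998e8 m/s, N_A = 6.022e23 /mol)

Product: 0.0121 mmol = 1.21e-5 mol.
Photon energy at 326 nm: hc/λ = (6.626e-34)(2.998e8)/(326e-9) = 6.093e-19 J.
Energy delivered: (2420 mW m⁻²)(23.0e-4 m²)(4550 s) = 25.33 J.
Photons incident: 25.33 / 6.093e-19 = 4.157e19, i.e. 4.157e19/6.022e23 = 6.903e-5 mol.
Fraction absorbed: 1 − 10^(−1.24) = 0.9425.
Photons absorbed: 0.9425 × 6.903e-5 = 6.506e-5 mol.
Φ = 1.21e-5 mol / 6.506e-5 mol photons = 0.19.

Φ = 0.19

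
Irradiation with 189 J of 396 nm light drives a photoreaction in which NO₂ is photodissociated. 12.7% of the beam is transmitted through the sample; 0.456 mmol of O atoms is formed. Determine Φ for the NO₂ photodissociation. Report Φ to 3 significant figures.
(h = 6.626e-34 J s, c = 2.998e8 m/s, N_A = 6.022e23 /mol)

Product: 0.456 mmol = 4.56e-4 mol.
Photon energy at 396 nm: hc/λ = (6.626e-34)(2.998e8)/(396e-9) = 5.016e-19 J.
Photons incident: 189 / 5.016e-19 = 3.768e20, i.e. 3.768e20/6.022e23 = 6.257e-4 mol.
Fraction absorbed: 1 − 12.7/100 = 0.8730.
Photons absorbed: 0.8730 × 6.257e-4 = 5.462e-4 mol.
Φ = 4.56e-4 mol / 5.462e-4 mol photons = 0.835.

Φ = 0.835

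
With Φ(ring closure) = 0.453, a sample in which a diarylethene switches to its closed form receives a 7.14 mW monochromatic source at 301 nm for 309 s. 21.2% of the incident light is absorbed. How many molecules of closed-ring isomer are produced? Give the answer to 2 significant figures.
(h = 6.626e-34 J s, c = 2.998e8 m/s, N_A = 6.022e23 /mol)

Photon energy at 301 nm: hc/λ = (6.626e-34)(2.998e8)/(301e-9) = 6.600e-19 J.
Energy delivered: (7.14 mW)(309 s) = 2.206 J.
Photons incident: 2.206 / 6.600e-19 = 3.342e18, i.e. 3.342e18/6.022e23 = 5.550e-6 mol.
Photons absorbed: 0.212 × 5.550e-6 = 1.177e-6 mol.
Product: Φ × n_abs = 0.453 × 1.177e-6 = 5.332e-7 mol.
As a count: 5.332e-7 × 6.022e23 = 3.2e17.

3.2e17 molecules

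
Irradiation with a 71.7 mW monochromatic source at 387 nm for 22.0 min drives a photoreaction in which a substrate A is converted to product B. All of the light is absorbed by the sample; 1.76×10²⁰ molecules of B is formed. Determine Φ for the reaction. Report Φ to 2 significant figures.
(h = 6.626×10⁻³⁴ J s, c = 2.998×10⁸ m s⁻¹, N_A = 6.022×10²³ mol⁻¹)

Φ = 0.95

Product: 1.76×10²⁰ / 6.022×10²³ = 2.923×10⁻⁴ mol.
Photon energy at 387 nm: hc/λ = (6.626×10⁻³⁴)(2.998×10⁸)/(387×10⁻⁹) = 5.133×10⁻¹⁹ J.
Energy delivered: (71.7 mW)(1320 s) = 94.64 J.
Photons incident: 94.64 / 5.133×10⁻¹⁹ = 1.844×10²⁰, i.e. 1.844×10²⁰/6.022×10²³ = 3.062×10⁻⁴ mol.
Φ = 2.923×10⁻⁴ mol / 3.062×10⁻⁴ mol photons = 0.95.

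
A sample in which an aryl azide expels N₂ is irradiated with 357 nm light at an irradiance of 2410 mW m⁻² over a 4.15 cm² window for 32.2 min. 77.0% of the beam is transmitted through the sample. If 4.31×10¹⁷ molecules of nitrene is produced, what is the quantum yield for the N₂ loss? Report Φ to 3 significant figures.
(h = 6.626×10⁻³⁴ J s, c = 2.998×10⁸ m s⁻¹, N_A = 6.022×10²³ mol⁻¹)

Φ = 0.540

Product: 4.31×10¹⁷ / 6.022×10²³ = 7.157×10⁻⁷ mol.
Photon energy at 357 nm: hc/λ = (6.626×10⁻³⁴)(2.998×10⁸)/(357×10⁻⁹) = 5.564×10⁻¹⁹ J.
Energy delivered: (2410 mW m⁻²)(4.15×10⁻⁴ m²)(1932 s) = 1.932 J.
Photons incident: 1.932 / 5.564×10⁻¹⁹ = 3.472×10¹⁸, i.e. 3.472×10¹⁸/6.022×10²³ = 5.766×10⁻⁶ mol.
Fraction absorbed: 1 − 77.0/100 = 0.2300.
Photons absorbed: 0.2300 × 5.766×10⁻⁶ = 1.326×10⁻⁶ mol.
Φ = 7.157×10⁻⁷ mol / 1.326×10⁻⁶ mol photons = 0.540.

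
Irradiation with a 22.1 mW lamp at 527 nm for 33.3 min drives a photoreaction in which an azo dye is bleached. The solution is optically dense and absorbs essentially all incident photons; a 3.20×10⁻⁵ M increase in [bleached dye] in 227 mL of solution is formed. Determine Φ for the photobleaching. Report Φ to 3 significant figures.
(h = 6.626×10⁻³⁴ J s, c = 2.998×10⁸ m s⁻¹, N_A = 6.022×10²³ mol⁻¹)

Φ = 0.0373

Product: (3.20×10⁻⁵ M)(0.227 L) = 7.264×10⁻⁶ mol.
Photon energy at 527 nm: hc/λ = (6.626×10⁻³⁴)(2.998×10⁸)/(527×10⁻⁹) = 3.769×10⁻¹⁹ J.
Energy delivered: (22.1 mW)(1998 s) = 44.16 J.
Photons incident: 44.16 / 3.769×10⁻¹⁹ = 1.172×10²⁰, i.e. 1.172×10²⁰/6.022×10²³ = 1.946×10⁻⁴ mol.
Φ = 7.264×10⁻⁶ mol / 1.946×10⁻⁴ mol photons = 0.0373.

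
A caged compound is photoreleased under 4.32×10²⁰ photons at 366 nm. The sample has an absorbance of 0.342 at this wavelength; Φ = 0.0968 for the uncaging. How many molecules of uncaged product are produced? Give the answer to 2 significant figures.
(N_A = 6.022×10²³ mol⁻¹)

2.3×10¹⁹ molecules

Moles of photons: 4.32×10²⁰ / 6.022×10²³ = 7.174×10⁻⁴ mol.
Fraction absorbed: 1 − 10^(−0.342) = 0.5450.
Photons absorbed: 0.5450 × 7.174×10⁻⁴ = 3.910×10⁻⁴ mol.
Product: Φ × n_abs = 0.0968 × 3.910×10⁻⁴ = 3.785×10⁻⁵ mol.
As a count: 3.785×10⁻⁵ × 6.022×10²³ = 2.3×10¹⁹.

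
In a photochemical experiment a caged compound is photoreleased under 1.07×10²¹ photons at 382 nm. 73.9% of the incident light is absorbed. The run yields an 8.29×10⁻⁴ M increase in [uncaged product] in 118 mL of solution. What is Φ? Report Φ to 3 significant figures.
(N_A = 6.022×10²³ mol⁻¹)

Product: (8.29×10⁻⁴ M)(0.118 L) = 9.782×10⁻⁵ mol.
Moles of photons: 1.07×10²¹ / 6.022×10²³ = 0.001777 mol.
Photons absorbed: 0.739 × 0.001777 = 0.001313 mol.
Φ = 9.782×10⁻⁵ mol / 0.001313 mol photons = 0.0745.

Φ = 0.0745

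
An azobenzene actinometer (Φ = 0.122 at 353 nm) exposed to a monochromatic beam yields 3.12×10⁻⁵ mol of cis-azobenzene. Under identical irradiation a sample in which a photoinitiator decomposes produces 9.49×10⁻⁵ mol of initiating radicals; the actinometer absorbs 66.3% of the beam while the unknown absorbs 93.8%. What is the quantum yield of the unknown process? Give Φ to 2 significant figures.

Photons absorbed by the actinometer: 3.12×10⁻⁵ / 0.122 = 2.557×10⁻⁴ mol.
Incident flux: 2.557×10⁻⁴ / 0.663 = 3.857×10⁻⁴ einstein.
Absorbed by unknown: 0.938 × 3.857×10⁻⁴ = 3.618×10⁻⁴ mol.
Φ(unknown) = 9.49×10⁻⁵ / 3.618×10⁻⁴ = 0.26.

Φ = 0.26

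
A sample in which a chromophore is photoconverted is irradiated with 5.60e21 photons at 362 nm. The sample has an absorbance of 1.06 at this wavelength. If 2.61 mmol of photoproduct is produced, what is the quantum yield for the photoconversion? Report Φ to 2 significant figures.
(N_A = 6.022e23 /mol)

Φ = 0.31

Product: 2.61 mmol = 0.00261 mol.
Moles of photons: 5.60e21 / 6.022e23 = 0.009299 mol.
Fraction absorbed: 1 − 10^(−1.06) = 0.9129.
Photons absorbed: 0.9129 × 0.009299 = 0.008489 mol.
Φ = 0.00261 mol / 0.008489 mol photons = 0.31.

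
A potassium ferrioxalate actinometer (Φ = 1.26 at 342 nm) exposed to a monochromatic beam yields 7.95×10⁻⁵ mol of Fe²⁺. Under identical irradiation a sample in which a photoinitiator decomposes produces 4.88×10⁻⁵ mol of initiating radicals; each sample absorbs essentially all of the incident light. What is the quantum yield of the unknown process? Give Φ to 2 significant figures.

Photons absorbed by the actinometer: 7.95×10⁻⁵ / 1.26 = 6.310×10⁻⁵ mol.
Φ(unknown) = 4.88×10⁻⁵ / 6.310×10⁻⁵ = 0.77.

Φ = 0.77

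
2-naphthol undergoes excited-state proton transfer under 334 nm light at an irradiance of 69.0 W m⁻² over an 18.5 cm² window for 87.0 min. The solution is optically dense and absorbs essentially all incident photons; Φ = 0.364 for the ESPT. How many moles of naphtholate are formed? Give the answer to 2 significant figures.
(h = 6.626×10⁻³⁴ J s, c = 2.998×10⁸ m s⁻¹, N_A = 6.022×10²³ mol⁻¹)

6.8×10⁻⁴ mol

Photon energy at 334 nm: hc/λ = (6.626×10⁻³⁴)(2.998×10⁸)/(334×10⁻⁹) = 5.948×10⁻¹⁹ J.
Energy delivered: (69.0 W m⁻²)(18.5×10⁻⁴ m²)(5220 s) = 666.3 J.
Photons incident: 666.3 / 5.948×10⁻¹⁹ = 1.120×10²¹, i.e. 1.120×10²¹/6.022×10²³ = 0.001860 mol.
Product: Φ × n_abs = 0.364 × 0.001860 = 6.770×10⁻⁴ mol.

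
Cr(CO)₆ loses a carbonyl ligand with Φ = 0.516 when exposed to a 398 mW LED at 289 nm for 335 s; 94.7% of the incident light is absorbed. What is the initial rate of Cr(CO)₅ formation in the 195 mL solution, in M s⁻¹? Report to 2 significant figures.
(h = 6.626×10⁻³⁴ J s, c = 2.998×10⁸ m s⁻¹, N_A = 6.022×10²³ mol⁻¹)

Photon energy at 289 nm: hc/λ = (6.626×10⁻³⁴)(2.998×10⁸)/(289×10⁻⁹) = 6.874×10⁻¹⁹ J.
Energy delivered: (398 mW)(335 s) = 133.3 J.
Photons incident: 133.3 / 6.874×10⁻¹⁹ = 1.939×10²⁰, i.e. 1.939×10²⁰/6.022×10²³ = 3.220×10⁻⁴ mol.
Photons absorbed: 0.947 × 3.220×10⁻⁴ = 3.049×10⁻⁴ mol.
Product formed: 0.516 × 3.049×10⁻⁴ = 1.573×10⁻⁴ mol.
Rate: 1.573×10⁻⁴ mol / (335 s × 0.195 L) = 2.4×10⁻⁶ M s⁻¹.

2.4×10⁻⁶ M s⁻¹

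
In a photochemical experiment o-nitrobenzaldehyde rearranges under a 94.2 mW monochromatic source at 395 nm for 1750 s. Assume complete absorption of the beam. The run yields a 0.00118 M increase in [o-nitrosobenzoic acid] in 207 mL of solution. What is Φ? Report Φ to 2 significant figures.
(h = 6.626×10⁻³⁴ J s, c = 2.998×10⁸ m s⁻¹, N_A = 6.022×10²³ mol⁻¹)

Product: (0.00118 M)(0.207 L) = 2.443×10⁻⁴ mol.
Photon energy at 395 nm: hc/λ = (6.626×10⁻³⁴)(2.998×10⁸)/(395×10⁻⁹) = 5.029×10⁻¹⁹ J.
Energy delivered: (94.2 mW)(1750 s) = 164.9 J.
Photons incident: 164.9 / 5.029×10⁻¹⁹ = 3.279×10²⁰, i.e. 3.279×10²⁰/6.022×10²³ = 5.445×10⁻⁴ mol.
Φ = 2.443×10⁻⁴ mol / 5.445×10⁻⁴ mol photons = 0.45.

Φ = 0.45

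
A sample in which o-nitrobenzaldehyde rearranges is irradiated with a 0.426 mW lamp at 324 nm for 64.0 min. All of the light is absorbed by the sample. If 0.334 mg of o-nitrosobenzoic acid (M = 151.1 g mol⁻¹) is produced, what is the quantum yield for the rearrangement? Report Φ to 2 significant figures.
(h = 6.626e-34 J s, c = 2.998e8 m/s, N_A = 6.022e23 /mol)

Product: 0.334 mg / 151.1 g mol⁻¹ = 2.210e-6 mol.
Photon energy at 324 nm: hc/λ = (6.626e-34)(2.998e8)/(324e-9) = 6.131e-19 J.
Energy delivered: (0.426 mW)(3840 s) = 1.636 J.
Photons incident: 1.636 / 6.131e-19 = 2.668e18, i.e. 2.668e18/6.022e23 = 4.430e-6 mol.
Φ = 2.210e-6 mol / 4.430e-6 mol photons = 0.50.

Φ = 0.50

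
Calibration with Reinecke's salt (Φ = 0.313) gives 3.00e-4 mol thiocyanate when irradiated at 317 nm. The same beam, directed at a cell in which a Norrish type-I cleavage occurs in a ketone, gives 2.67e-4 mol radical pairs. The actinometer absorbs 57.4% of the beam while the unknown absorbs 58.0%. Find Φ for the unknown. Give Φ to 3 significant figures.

Φ = 0.276

Photons absorbed by the actinometer: 3.00e-4 / 0.313 = 9.585e-4 mol.
Incident flux: 9.585e-4 / 0.574 = 0.001670 einstein.
Absorbed by unknown: 0.580 × 0.001670 = 9.686e-4 mol.
Φ(unknown) = 2.67e-4 / 9.686e-4 = 0.276.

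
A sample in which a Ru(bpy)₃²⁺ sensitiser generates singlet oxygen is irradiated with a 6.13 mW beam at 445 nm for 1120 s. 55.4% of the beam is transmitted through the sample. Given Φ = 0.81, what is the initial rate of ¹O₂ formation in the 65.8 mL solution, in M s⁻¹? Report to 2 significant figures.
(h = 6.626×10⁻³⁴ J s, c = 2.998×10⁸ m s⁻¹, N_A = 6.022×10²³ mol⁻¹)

1.3×10⁻⁷ M s⁻¹

Photon energy at 445 nm: hc/λ = (6.626×10⁻³⁴)(2.998×10⁸)/(445×10⁻⁹) = 4.464×10⁻¹⁹ J.
Energy delivered: (6.13 mW)(1120 s) = 6.866 J.
Photons incident: 6.866 / 4.464×10⁻¹⁹ = 1.538×10¹⁹, i.e. 1.538×10¹⁹/6.022×10²³ = 2.554×10⁻⁵ mol.
Fraction absorbed: 1 − 55.4/100 = 0.4460.
Photons absorbed: 0.4460 × 2.554×10⁻⁵ = 1.139×10⁻⁵ mol.
Product formed: 0.81 × 1.139×10⁻⁵ = 9.226×10⁻⁶ mol.
Rate: 9.226×10⁻⁶ mol / (1120 s × 0.0658 L) = 1.3×10⁻⁷ M s⁻¹.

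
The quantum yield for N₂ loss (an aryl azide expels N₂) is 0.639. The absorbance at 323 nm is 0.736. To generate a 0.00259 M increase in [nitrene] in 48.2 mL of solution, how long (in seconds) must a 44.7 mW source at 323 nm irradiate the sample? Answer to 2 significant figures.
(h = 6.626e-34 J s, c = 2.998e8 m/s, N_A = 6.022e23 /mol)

t ≈ 2000 s

Product: (0.00259 M)(0.0482 L) = 1.248e-4 mol.
Photons that must be absorbed: 1.248e-4 / 0.639 = 1.953e-4 mol.
Fraction absorbed: 1 − 10^(−0.736) = 0.8163.
Incident photons needed: 1.953e-4 / 0.8163 = 2.393e-4 mol.
Photon energy: hc/λ = 6.150e-19 J; per mole, 3.704e5 J mol⁻¹.
Energy required: 2.393e-4 × 3.704e5 = 88.64 J.
Time: 88.64 J / 0.0447 W = 2000 s.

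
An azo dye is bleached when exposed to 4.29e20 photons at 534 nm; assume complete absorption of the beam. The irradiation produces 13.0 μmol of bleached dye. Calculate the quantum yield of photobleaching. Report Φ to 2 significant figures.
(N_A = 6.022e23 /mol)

Φ = 0.018

Product: 13.0 μmol = 1.30e-5 mol.
Moles of photons: 4.29e20 / 6.022e23 = 7.124e-4 mol.
Φ = 1.30e-5 mol / 7.124e-4 mol photons = 0.018.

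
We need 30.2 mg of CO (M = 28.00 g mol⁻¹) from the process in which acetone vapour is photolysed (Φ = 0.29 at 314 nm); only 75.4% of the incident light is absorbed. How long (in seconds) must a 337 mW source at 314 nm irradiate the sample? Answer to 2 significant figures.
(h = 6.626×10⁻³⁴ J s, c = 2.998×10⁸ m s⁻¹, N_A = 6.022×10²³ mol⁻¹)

t ≈ 5600 s

Product: 30.2 mg / 28.00 g mol⁻¹ = 0.001079 mol.
Photons that must be absorbed: 0.001079 / 0.29 = 0.003721 mol.
Incident photons needed: 0.003721 / 0.754 = 0.004935 mol.
Photon energy: hc/λ = 6.326×10⁻¹⁹ J; per mole, 3.810×10⁵ J mol⁻¹.
Energy required: 0.004935 × 3.810×10⁵ = 1880 J.
Time: 1880 J / 0.337 W = 5600 s.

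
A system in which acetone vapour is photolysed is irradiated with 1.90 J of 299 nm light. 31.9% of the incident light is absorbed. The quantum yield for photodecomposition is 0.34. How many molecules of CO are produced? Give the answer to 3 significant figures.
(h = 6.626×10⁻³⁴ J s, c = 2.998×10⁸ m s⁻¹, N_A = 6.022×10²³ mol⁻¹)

3.10×10¹⁷ molecules

Photon energy at 299 nm: hc/λ = (6.626×10⁻³⁴)(2.998×10⁸)/(299×10⁻⁹) = 6.644×10⁻¹⁹ J.
Photons incident: 1.90 / 6.644×10⁻¹⁹ = 2.860×10¹⁸, i.e. 2.860×10¹⁸/6.022×10²³ = 4.749×10⁻⁶ mol.
Photons absorbed: 0.319 × 4.749×10⁻⁶ = 1.515×10⁻⁶ mol.
Product: Φ × n_abs = 0.34 × 1.515×10⁻⁶ = 5.151×10⁻⁷ mol.
As a count: 5.151×10⁻⁷ × 6.022×10²³ = 3.10×10¹⁷.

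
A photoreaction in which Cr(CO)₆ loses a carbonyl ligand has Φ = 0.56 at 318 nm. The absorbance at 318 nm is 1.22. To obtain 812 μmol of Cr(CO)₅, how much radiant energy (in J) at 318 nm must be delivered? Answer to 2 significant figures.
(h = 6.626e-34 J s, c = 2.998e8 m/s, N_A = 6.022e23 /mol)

Product: 812 μmol = 8.12e-4 mol.
Photons that must be absorbed: 8.12e-4 / 0.56 = 0.001450 mol.
Fraction absorbed: 1 − 10^(−1.22) = 0.9397.
Incident photons needed: 0.001450 / 0.9397 = 0.001543 mol.
Photon energy: hc/λ = 6.247e-19 J; per mole, 3.762e5 J mol⁻¹.
Energy required: 0.001543 × 3.762e5 = 580 J.

580 J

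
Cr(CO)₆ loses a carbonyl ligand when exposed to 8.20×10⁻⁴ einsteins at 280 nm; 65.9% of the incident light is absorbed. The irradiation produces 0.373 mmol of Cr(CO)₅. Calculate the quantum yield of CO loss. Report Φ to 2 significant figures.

Product: 0.373 mmol = 3.73×10⁻⁴ mol.
Photons absorbed: 0.659 × 8.20×10⁻⁴ = 5.404×10⁻⁴ mol.
Φ = 3.73×10⁻⁴ mol / 5.404×10⁻⁴ mol photons = 0.69.

Φ = 0.69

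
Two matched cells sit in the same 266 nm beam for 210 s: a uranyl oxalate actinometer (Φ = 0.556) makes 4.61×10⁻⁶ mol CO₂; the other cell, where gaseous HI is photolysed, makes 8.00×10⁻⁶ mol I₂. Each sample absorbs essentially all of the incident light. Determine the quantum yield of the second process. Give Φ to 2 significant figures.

Φ = 0.96

Photons absorbed by the actinometer: 4.61×10⁻⁶ / 0.556 = 8.291×10⁻⁶ mol.
Φ(unknown) = 8.00×10⁻⁶ / 8.291×10⁻⁶ = 0.96.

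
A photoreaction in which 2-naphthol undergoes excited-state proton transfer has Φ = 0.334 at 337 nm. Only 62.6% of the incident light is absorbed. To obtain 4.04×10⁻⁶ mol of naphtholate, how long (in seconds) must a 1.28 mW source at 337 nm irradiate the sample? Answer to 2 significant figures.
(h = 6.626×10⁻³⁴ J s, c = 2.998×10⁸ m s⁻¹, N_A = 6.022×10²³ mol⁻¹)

t ≈ 5400 s

Photons that must be absorbed: 4.04×10⁻⁶ / 0.334 = 1.210×10⁻⁵ mol.
Incident photons needed: 1.210×10⁻⁵ / 0.626 = 1.933×10⁻⁵ mol.
Photon energy: hc/λ = 5.895×10⁻¹⁹ J; per mole, 3.550×10⁵ J mol⁻¹.
Energy required: 1.933×10⁻⁵ × 3.550×10⁵ = 6.862 J.
Time: 6.862 J / 0.00128 W = 5400 s.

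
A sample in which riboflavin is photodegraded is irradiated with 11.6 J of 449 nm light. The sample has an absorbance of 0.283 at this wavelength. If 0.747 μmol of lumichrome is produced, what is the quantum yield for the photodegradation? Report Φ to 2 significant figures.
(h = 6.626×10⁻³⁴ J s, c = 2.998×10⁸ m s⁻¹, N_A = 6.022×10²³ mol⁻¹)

Product: 0.747 μmol = 7.47×10⁻⁷ mol.
Photon energy at 449 nm: hc/λ = (6.626×10⁻³⁴)(2.998×10⁸)/(449×10⁻⁹) = 4.424×10⁻¹⁹ J.
Photons incident: 11.6 / 4.424×10⁻¹⁹ = 2.622×10¹⁹, i.e. 2.622×10¹⁹/6.022×10²³ = 4.354×10⁻⁵ mol.
Fraction absorbed: 1 − 10^(−0.283) = 0.4788.
Photons absorbed: 0.4788 × 4.354×10⁻⁵ = 2.085×10⁻⁵ mol.
Φ = 7.47×10⁻⁷ mol / 2.085×10⁻⁵ mol photons = 0.036.

Φ = 0.036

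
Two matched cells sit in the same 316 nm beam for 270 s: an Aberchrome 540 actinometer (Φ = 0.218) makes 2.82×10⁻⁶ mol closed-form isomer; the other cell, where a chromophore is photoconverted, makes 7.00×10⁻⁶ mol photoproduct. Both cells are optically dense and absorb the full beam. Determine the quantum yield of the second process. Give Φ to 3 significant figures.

Φ = 0.541

Photons absorbed by the actinometer: 2.82×10⁻⁶ / 0.218 = 1.294×10⁻⁵ mol.
Φ(unknown) = 7.00×10⁻⁶ / 1.294×10⁻⁵ = 0.541.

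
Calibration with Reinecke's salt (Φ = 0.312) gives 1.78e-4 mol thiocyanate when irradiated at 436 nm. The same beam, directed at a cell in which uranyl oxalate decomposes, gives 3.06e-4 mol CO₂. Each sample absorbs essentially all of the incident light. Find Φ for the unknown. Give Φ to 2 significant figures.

Photons absorbed by the actinometer: 1.78e-4 / 0.312 = 5.705e-4 mol.
Φ(unknown) = 3.06e-4 / 5.705e-4 = 0.54.

Φ = 0.54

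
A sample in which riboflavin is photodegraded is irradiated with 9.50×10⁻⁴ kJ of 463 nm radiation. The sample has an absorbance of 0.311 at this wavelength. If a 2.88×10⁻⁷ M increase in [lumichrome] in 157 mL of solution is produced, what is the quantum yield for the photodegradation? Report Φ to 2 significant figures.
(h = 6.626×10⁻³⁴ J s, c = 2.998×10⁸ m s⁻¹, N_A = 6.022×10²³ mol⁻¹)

Product: (2.88×10⁻⁷ M)(0.157 L) = 4.522×10⁻⁸ mol.
Photon energy at 463 nm: hc/λ = (6.626×10⁻³⁴)(2.998×10⁸)/(463×10⁻⁹) = 4.290×10⁻¹⁹ J.
Incident energy: 9.50×10⁻⁴ kJ = 0.950 J.
Photons incident: 0.950 / 4.290×10⁻¹⁹ = 2.214×10¹⁸, i.e. 2.214×10¹⁸/6.022×10²³ = 3.677×10⁻⁶ mol.
Fraction absorbed: 1 − 10^(−0.311) = 0.5113.
Photons absorbed: 0.5113 × 3.677×10⁻⁶ = 1.880×10⁻⁶ mol.
Φ = 4.522×10⁻⁸ mol / 1.880×10⁻⁶ mol photons = 0.024.

Φ = 0.024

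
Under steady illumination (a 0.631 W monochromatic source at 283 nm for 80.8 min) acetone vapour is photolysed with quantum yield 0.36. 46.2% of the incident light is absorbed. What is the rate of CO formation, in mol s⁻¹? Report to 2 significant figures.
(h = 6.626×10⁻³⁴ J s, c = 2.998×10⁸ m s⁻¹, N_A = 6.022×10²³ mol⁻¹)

Photon energy at 283 nm: hc/λ = (6.626×10⁻³⁴)(2.998×10⁸)/(283×10⁻⁹) = 7.019×10⁻¹⁹ J.
Energy delivered: (0.631 W)(4848 s) = 3059 J.
Photons incident: 3059 / 7.019×10⁻¹⁹ = 4.358×10²¹, i.e. 4.358×10²¹/6.022×10²³ = 0.007237 mol.
Photons absorbed: 0.462 × 0.007237 = 0.003343 mol.
Product formed: 0.36 × 0.003343 = 0.001203 mol.
Rate: 0.001203 / 4848 s = 2.5×10⁻⁷ mol s⁻¹.

2.5×10⁻⁷ mol s⁻¹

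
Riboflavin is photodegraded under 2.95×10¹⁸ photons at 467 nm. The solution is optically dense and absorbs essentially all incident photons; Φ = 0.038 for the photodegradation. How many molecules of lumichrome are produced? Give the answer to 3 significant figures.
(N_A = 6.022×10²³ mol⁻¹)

Moles of photons: 2.95×10¹⁸ / 6.022×10²³ = 4.899×10⁻⁶ mol.
Product: Φ × n_abs = 0.038 × 4.899×10⁻⁶ = 1.862×10⁻⁷ mol.
As a count: 1.862×10⁻⁷ × 6.022×10²³ = 1.12×10¹⁷.

1.12×10¹⁷ molecules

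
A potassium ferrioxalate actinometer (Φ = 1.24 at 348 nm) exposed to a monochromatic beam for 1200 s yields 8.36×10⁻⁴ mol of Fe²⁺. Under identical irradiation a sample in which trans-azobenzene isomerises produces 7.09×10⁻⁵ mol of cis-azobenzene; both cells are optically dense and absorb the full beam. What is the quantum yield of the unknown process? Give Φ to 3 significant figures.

Photons absorbed by the actinometer: 8.36×10⁻⁴ / 1.24 = 6.742×10⁻⁴ mol.
Φ(unknown) = 7.09×10⁻⁵ / 6.742×10⁻⁴ = 0.105.

Φ = 0.105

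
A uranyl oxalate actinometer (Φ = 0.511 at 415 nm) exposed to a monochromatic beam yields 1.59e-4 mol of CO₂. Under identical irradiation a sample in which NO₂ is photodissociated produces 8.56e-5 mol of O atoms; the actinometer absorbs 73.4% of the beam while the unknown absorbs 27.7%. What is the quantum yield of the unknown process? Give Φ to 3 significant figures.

Photons absorbed by the actinometer: 1.59e-4 / 0.511 = 3.112e-4 mol.
Incident flux: 3.112e-4 / 0.734 = 4.240e-4 einstein.
Absorbed by unknown: 0.277 × 4.240e-4 = 1.174e-4 mol.
Φ(unknown) = 8.56e-5 / 1.174e-4 = 0.729.

Φ = 0.729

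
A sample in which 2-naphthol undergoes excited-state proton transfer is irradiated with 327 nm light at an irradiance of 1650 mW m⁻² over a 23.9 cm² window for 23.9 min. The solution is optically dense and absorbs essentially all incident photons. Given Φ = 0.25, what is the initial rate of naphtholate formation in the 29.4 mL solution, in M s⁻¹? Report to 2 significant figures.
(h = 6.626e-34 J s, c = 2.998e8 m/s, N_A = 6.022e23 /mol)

9.2e-8 M s⁻¹

Photon energy at 327 nm: hc/λ = (6.626e-34)(2.998e8)/(327e-9) = 6.075e-19 J.
Energy delivered: (1650 mW m⁻²)(23.9e-4 m²)(1434 s) = 5.655 J.
Photons incident: 5.655 / 6.075e-19 = 9.309e18, i.e. 9.309e18/6.022e23 = 1.546e-5 mol.
Product formed: 0.25 × 1.546e-5 = 3.865e-6 mol.
Rate: 3.865e-6 mol / (1434 s × 0.0294 L) = 9.2e-8 M s⁻¹.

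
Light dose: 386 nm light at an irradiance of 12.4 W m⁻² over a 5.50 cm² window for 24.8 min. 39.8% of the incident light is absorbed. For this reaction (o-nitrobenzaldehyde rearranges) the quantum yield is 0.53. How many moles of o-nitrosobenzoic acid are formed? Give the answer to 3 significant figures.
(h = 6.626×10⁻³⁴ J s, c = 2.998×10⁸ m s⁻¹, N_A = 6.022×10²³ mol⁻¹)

6.91×10⁻⁶ mol

Photon energy at 386 nm: hc/λ = (6.626×10⁻³⁴)(2.998×10⁸)/(386×10⁻⁹) = 5.146×10⁻¹⁹ J.
Energy delivered: (12.4 W m⁻²)(5.50×10⁻⁴ m²)(1488 s) = 10.15 J.
Photons incident: 10.15 / 5.146×10⁻¹⁹ = 1.972×10¹⁹, i.e. 1.972×10¹⁹/6.022×10²³ = 3.275×10⁻⁵ mol.
Photons absorbed: 0.398 × 3.275×10⁻⁵ = 1.303×10⁻⁵ mol.
Product: Φ × n_abs = 0.53 × 1.303×10⁻⁵ = 6.906×10⁻⁶ mol.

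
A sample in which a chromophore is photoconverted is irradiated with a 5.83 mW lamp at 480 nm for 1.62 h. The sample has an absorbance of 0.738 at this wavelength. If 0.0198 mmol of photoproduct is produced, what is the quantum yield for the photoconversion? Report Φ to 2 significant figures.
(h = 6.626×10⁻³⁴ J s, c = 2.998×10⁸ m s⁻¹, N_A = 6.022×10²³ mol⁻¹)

Φ = 0.18

Product: 0.0198 mmol = 1.98×10⁻⁵ mol.
Photon energy at 480 nm: hc/λ = (6.626×10⁻³⁴)(2.998×10⁸)/(480×10⁻⁹) = 4.138×10⁻¹⁹ J.
Energy delivered: (5.83 mW)(5832 s) = 34.00 J.
Photons incident: 34.00 / 4.138×10⁻¹⁹ = 8.217×10¹⁹, i.e. 8.217×10¹⁹/6.022×10²³ = 1.364×10⁻⁴ mol.
Fraction absorbed: 1 − 10^(−0.738) = 0.8172.
Photons absorbed: 0.8172 × 1.364×10⁻⁴ = 1.115×10⁻⁴ mol.
Φ = 1.98×10⁻⁵ mol / 1.115×10⁻⁴ mol photons = 0.18.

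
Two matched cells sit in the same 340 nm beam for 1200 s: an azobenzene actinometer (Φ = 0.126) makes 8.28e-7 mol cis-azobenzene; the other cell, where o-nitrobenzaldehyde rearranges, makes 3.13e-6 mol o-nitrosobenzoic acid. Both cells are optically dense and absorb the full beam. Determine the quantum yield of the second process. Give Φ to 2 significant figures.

Photons absorbed by the actinometer: 8.28e-7 / 0.126 = 6.571e-6 mol.
Φ(unknown) = 3.13e-6 / 6.571e-6 = 0.48.

Φ = 0.48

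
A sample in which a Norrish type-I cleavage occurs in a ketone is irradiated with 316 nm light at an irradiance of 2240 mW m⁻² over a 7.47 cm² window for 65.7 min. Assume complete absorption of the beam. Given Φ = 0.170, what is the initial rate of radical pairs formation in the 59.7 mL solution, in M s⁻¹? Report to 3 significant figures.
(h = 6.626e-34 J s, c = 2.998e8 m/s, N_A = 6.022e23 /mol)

Photon energy at 316 nm: hc/λ = (6.626e-34)(2.998e8)/(316e-9) = 6.286e-19 J.
Energy delivered: (2240 mW m⁻²)(7.47e-4 m²)(3942 s) = 6.596 J.
Photons incident: 6.596 / 6.286e-19 = 1.049e19, i.e. 1.049e19/6.022e23 = 1.742e-5 mol.
Product formed: 0.170 × 1.742e-5 = 2.961e-6 mol.
Rate: 2.961e-6 mol / (3942 s × 0.0597 L) = 1.26e-8 M s⁻¹.

1.26e-8 M s⁻¹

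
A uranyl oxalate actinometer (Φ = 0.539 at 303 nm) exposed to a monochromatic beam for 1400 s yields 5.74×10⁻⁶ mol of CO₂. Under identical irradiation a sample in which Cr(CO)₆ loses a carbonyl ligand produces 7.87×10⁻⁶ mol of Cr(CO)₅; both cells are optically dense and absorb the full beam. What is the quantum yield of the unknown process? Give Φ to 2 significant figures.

Φ = 0.74

Photons absorbed by the actinometer: 5.74×10⁻⁶ / 0.539 = 1.065×10⁻⁵ mol.
Φ(unknown) = 7.87×10⁻⁶ / 1.065×10⁻⁵ = 0.74.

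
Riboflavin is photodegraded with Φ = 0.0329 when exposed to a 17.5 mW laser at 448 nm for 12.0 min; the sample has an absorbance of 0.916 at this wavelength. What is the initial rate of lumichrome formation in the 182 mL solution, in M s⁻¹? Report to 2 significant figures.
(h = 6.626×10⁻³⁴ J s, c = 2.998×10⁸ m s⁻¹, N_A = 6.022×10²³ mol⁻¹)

1.0×10⁻⁸ M s⁻¹

Photon energy at 448 nm: hc/λ = (6.626×10⁻³⁴)(2.998×10⁸)/(448×10⁻⁹) = 4.434×10⁻¹⁹ J.
Energy delivered: (17.5 mW)(720 s) = 12.60 J.
Photons incident: 12.60 / 4.434×10⁻¹⁹ = 2.842×10¹⁹, i.e. 2.842×10¹⁹/6.022×10²³ = 4.719×10⁻⁵ mol.
Fraction absorbed: 1 − 10^(−0.916) = 0.8787.
Photons absorbed: 0.8787 × 4.719×10⁻⁵ = 4.147×10⁻⁵ mol.
Product formed: 0.0329 × 4.147×10⁻⁵ = 1.364×10⁻⁶ mol.
Rate: 1.364×10⁻⁶ mol / (720 s × 0.182 L) = 1.0×10⁻⁸ M s⁻¹.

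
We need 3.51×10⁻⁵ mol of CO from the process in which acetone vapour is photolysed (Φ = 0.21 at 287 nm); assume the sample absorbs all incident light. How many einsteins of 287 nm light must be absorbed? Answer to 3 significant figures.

1.67×10⁻⁴ einstein

Photons that must be absorbed: 3.51×10⁻⁵ / 0.21 = 1.671×10⁻⁴ mol.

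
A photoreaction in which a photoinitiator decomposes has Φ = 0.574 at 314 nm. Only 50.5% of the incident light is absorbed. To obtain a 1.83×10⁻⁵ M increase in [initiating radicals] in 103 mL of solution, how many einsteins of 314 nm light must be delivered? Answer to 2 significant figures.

6.5×10⁻⁶ einstein

Product: (1.83×10⁻⁵ M)(0.103 L) = 1.885×10⁻⁶ mol.
Photons that must be absorbed: 1.885×10⁻⁶ / 0.574 = 3.284×10⁻⁶ mol.
Incident photons needed: 3.284×10⁻⁶ / 0.505 = 6.503×10⁻⁶ mol.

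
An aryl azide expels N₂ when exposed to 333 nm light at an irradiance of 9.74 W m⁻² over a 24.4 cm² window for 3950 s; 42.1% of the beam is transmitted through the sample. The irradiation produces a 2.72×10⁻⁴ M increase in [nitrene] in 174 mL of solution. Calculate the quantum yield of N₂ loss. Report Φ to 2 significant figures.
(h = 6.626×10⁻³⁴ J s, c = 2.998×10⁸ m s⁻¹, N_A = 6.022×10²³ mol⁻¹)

Product: (2.72×10⁻⁴ M)(0.174 L) = 4.733×10⁻⁵ mol.
Photon energy at 333 nm: hc/λ = (6.626×10⁻³⁴)(2.998×10⁸)/(333×10⁻⁹) = 5.965×10⁻¹⁹ J.
Energy delivered: (9.74 W m⁻²)(24.4×10⁻⁴ m²)(3950 s) = 93.87 J.
Photons incident: 93.87 / 5.965×10⁻¹⁹ = 1.574×10²⁰, i.e. 1.574×10²⁰/6.022×10²³ = 2.614×10⁻⁴ mol.
Fraction absorbed: 1 − 42.1/100 = 0.5790.
Photons absorbed: 0.5790 × 2.614×10⁻⁴ = 1.514×10⁻⁴ mol.
Φ = 4.733×10⁻⁵ mol / 1.514×10⁻⁴ mol photons = 0.31.

Φ = 0.31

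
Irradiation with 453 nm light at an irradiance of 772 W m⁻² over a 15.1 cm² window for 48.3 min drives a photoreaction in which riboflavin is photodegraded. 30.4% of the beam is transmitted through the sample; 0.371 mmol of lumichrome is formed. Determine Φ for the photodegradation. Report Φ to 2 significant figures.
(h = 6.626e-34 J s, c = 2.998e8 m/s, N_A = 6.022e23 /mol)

Product: 0.371 mmol = 3.71e-4 mol.
Photon energy at 453 nm: hc/λ = (6.626e-34)(2.998e8)/(453e-9) = 4.385e-19 J.
Energy delivered: (772 W m⁻²)(15.1e-4 m²)(2898 s) = 3378 J.
Photons incident: 3378 / 4.385e-19 = 7.704e21, i.e. 7.704e21/6.022e23 = 0.01279 mol.
Fraction absorbed: 1 − 30.4/100 = 0.6960.
Photons absorbed: 0.6960 × 0.01279 = 0.008902 mol.
Φ = 3.71e-4 mol / 0.008902 mol photons = 0.042.

Φ = 0.042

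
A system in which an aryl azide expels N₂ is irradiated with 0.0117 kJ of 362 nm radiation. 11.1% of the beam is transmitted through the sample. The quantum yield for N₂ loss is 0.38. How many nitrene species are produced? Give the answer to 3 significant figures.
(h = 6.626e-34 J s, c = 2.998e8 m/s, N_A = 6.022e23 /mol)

7.20e18 species

Photon energy at 362 nm: hc/λ = (6.626e-34)(2.998e8)/(362e-9) = 5.487e-19 J.
Incident energy: 0.0117 kJ = 11.7 J.
Photons incident: 11.7 / 5.487e-19 = 2.132e19, i.e. 2.132e19/6.022e23 = 3.540e-5 mol.
Fraction absorbed: 1 − 11.1/100 = 0.8890.
Photons absorbed: 0.8890 × 3.540e-5 = 3.147e-5 mol.
Product: Φ × n_abs = 0.38 × 3.147e-5 = 1.196e-5 mol.
As a count: 1.196e-5 × 6.022e23 = 7.20e18.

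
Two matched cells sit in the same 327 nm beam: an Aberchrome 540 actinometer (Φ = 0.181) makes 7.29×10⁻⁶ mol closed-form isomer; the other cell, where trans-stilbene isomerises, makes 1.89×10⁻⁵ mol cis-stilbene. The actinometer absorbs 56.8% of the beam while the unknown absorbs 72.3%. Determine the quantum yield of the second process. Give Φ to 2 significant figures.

Photons absorbed by the actinometer: 7.29×10⁻⁶ / 0.181 = 4.028×10⁻⁵ mol.
Incident flux: 4.028×10⁻⁵ / 0.568 = 7.092×10⁻⁵ einstein.
Absorbed by unknown: 0.723 × 7.092×10⁻⁵ = 5.128×10⁻⁵ mol.
Φ(unknown) = 1.89×10⁻⁵ / 5.128×10⁻⁵ = 0.37.

Φ = 0.37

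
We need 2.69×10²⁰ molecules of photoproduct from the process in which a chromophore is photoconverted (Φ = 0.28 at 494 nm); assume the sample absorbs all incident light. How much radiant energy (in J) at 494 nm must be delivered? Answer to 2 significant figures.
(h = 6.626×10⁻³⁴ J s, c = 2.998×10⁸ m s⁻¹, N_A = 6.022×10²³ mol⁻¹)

390 J

Product: 2.69×10²⁰ / 6.022×10²³ = 4.467×10⁻⁴ mol.
Photons that must be absorbed: 4.467×10⁻⁴ / 0.28 = 0.001595 mol.
Photon energy: hc/λ = 4.021×10⁻¹⁹ J; per mole, 2.421×10⁵ J mol⁻¹.
Energy required: 0.001595 × 2.421×10⁵ = 390 J.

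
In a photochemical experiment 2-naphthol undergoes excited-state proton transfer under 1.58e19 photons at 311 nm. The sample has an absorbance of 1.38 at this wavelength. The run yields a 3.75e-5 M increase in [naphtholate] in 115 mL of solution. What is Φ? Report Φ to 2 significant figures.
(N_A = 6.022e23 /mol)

Φ = 0.17

Product: (3.75e-5 M)(0.115 L) = 4.313e-6 mol.
Moles of photons: 1.58e19 / 6.022e23 = 2.624e-5 mol.
Fraction absorbed: 1 − 10^(−1.38) = 0.9583.
Photons absorbed: 0.9583 × 2.624e-5 = 2.515e-5 mol.
Φ = 4.313e-6 mol / 2.515e-5 mol photons = 0.17.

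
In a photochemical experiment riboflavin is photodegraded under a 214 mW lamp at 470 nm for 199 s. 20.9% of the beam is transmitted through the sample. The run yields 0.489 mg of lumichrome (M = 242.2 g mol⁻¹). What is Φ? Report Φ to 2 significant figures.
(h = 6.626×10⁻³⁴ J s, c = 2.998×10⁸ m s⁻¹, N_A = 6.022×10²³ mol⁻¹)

Product: 0.489 mg / 242.2 g mol⁻¹ = 2.019×10⁻⁶ mol.
Photon energy at 470 nm: hc/λ = (6.626×10⁻³⁴)(2.998×10⁸)/(470×10⁻⁹) = 4.227×10⁻¹⁹ J.
Energy delivered: (214 mW)(199 s) = 42.59 J.
Photons incident: 42.59 / 4.227×10⁻¹⁹ = 1.008×10²⁰, i.e. 1.008×10²⁰/6.022×10²³ = 1.674×10⁻⁴ mol.
Fraction absorbed: 1 − 20.9/100 = 0.7910.
Photons absorbed: 0.7910 × 1.674×10⁻⁴ = 1.324×10⁻⁴ mol.
Φ = 2.019×10⁻⁶ mol / 1.324×10⁻⁴ mol photons = 0.015.

Φ = 0.015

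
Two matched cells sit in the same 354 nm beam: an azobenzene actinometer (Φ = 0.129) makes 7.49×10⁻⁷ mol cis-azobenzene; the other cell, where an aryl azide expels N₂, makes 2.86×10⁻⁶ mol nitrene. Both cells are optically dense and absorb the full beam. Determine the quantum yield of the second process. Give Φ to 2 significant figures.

Φ = 0.49

Photons absorbed by the actinometer: 7.49×10⁻⁷ / 0.129 = 5.806×10⁻⁶ mol.
Φ(unknown) = 2.86×10⁻⁶ / 5.806×10⁻⁶ = 0.49.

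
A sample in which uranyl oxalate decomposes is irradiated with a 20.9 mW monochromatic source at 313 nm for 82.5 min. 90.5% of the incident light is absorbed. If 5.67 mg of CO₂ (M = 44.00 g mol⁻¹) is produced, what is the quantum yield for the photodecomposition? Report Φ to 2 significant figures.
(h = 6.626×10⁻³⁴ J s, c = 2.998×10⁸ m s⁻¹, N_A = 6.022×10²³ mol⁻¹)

Product: 5.67 mg / 44.00 g mol⁻¹ = 1.289×10⁻⁴ mol.
Photon energy at 313 nm: hc/λ = (6.626×10⁻³⁴)(2.998×10⁸)/(313×10⁻⁹) = 6.347×10⁻¹⁹ J.
Energy delivered: (20.9 mW)(4950 s) = 103.5 J.
Photons incident: 103.5 / 6.347×10⁻¹⁹ = 1.631×10²⁰, i.e. 1.631×10²⁰/6.022×10²³ = 2.708×10⁻⁴ mol.
Photons absorbed: 0.905 × 2.708×10⁻⁴ = 2.451×10⁻⁴ mol.
Φ = 1.289×10⁻⁴ mol / 2.451×10⁻⁴ mol photons = 0.53.

Φ = 0.53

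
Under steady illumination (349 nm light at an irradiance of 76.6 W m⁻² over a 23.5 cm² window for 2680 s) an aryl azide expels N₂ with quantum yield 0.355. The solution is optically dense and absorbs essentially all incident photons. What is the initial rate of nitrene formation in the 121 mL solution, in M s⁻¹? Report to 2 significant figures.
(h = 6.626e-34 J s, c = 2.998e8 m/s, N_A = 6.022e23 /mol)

Photon energy at 349 nm: hc/λ = (6.626e-34)(2.998e8)/(349e-9) = 5.692e-19 J.
Energy delivered: (76.6 W m⁻²)(23.5e-4 m²)(2680 s) = 482.4 J.
Photons incident: 482.4 / 5.692e-19 = 8.475e20, i.e. 8.475e20/6.022e23 = 0.001407 mol.
Product formed: 0.355 × 0.001407 = 4.995e-4 mol.
Rate: 4.995e-4 mol / (2680 s × 0.121 L) = 1.5e-6 M s⁻¹.

1.5e-6 M s⁻¹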